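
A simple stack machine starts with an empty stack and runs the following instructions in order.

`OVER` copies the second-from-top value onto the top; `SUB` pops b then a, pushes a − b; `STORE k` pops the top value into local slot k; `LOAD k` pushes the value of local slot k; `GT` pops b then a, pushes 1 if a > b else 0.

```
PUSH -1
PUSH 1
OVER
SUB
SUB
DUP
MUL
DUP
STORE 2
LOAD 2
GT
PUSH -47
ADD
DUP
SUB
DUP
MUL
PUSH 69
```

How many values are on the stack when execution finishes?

PUSH -1  → [-1]
PUSH 1   → [-1, 1]
OVER     → [-1, 1, -1]
SUB      → [-1, 2]
SUB      → [-3]
DUP      → [-3, -3]
MUL      → [9]
DUP      → [9, 9]
STORE 2  → [9]
LOAD 2   → [9, 9]
GT       → [0]
PUSH -47 → [0, -47]
ADD      → [-47]
DUP      → [-47, -47]
SUB      → [0]
DUP      → [0, 0]
MUL      → [0]
PUSH 69  → [0, 69]

2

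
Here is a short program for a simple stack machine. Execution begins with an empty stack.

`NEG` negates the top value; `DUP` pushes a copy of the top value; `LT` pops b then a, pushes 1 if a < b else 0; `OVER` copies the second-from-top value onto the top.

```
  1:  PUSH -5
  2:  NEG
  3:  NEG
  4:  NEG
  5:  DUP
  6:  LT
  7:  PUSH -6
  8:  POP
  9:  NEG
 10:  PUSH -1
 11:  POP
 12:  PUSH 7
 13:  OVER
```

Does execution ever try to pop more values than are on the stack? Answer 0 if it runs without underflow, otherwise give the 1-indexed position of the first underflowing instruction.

0

PUSH -5 : [-5]
NEG     : [5]
NEG     : [-5]
NEG     : [5]
DUP     : [5, 5]
LT      : [0]
PUSH -6 : [0, -6]
POP     : [0]
NEG     : [0]
PUSH -1 : [0, -1]
POP     : [0]
PUSH 7  : [0, 7]
OVER    : [0, 7, 0]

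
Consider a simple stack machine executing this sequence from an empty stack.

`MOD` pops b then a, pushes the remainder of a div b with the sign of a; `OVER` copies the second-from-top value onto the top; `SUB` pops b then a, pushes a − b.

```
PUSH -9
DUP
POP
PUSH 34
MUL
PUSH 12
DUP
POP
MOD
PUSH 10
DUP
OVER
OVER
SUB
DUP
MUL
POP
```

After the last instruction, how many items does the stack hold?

3

PUSH -9 : [-9]
DUP     : [-9, -9]
POP     : [-9]
PUSH 34 : [-9, 34]
MUL     : [-306]
PUSH 12 : [-306, 12]
DUP     : [-306, 12, 12]
POP     : [-306, 12]
MOD     : [-6]
PUSH 10 : [-6, 10]
DUP     : [-6, 10, 10]
OVER    : [-6, 10, 10, 10]
OVER    : [-6, 10, 10, 10, 10]
SUB     : [-6, 10, 10, 0]
DUP     : [-6, 10, 10, 0, 0]
MUL     : [-6, 10, 10, 0]
POP     : [-6, 10, 10]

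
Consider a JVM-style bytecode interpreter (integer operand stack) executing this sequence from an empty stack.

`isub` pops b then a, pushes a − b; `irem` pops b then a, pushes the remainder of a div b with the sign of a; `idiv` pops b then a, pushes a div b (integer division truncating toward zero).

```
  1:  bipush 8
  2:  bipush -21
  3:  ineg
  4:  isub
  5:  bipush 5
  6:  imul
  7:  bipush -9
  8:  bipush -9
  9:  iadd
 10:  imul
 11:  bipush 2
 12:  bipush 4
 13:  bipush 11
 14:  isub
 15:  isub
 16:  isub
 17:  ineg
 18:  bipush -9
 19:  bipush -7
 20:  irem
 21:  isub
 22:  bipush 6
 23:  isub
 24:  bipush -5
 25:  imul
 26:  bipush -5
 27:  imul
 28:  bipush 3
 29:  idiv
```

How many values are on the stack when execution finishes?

1

bipush 8   -> 8
bipush -21 -> 8 -21
ineg       -> 8 21
isub       -> -13
bipush 5   -> -13 5
imul       -> -65
bipush -9  -> -65 -9
bipush -9  -> -65 -9 -9
iadd       -> -65 -18
imul       -> 1170
bipush 2   -> 1170 2
bipush 4   -> 1170 2 4
bipush 11  -> 1170 2 4 11
isub       -> 1170 2 -7
isub       -> 1170 9
isub       -> 1161
ineg       -> -1161
bipush -9  -> -1161 -9
bipush -7  -> -1161 -9 -7
irem       -> -1161 -2
isub       -> -1159
bipush 6   -> -1159 6
isub       -> -1165
bipush -5  -> -1165 -5
imul       -> 5825
bipush -5  -> 5825 -5
imul       -> -29125
bipush 3   -> -29125 3
idiv       -> -9708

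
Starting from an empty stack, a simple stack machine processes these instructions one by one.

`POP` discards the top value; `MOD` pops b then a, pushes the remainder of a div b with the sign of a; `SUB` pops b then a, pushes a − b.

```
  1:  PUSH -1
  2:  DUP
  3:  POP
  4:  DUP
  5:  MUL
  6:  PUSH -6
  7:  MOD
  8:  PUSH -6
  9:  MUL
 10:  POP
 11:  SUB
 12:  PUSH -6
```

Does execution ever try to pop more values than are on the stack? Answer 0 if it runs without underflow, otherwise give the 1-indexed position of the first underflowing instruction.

PUSH -1 → -1
DUP     → -1 -1
POP     → -1
DUP     → -1 -1
MUL     → 1
PUSH -6 → 1 -6
MOD     → 1
PUSH -6 → 1 -6
MUL     → -6
POP     → (empty)
SUB  — needs 2 operands, stack has 0 → underflow

11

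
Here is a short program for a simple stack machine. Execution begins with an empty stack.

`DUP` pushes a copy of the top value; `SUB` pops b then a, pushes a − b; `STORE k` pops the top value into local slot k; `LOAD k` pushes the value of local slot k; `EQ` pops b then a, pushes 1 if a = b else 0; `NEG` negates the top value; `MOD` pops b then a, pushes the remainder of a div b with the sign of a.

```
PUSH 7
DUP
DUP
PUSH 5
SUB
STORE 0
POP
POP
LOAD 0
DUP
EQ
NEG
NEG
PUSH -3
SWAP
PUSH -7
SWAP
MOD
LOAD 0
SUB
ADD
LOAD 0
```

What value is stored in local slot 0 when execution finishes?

2

PUSH 7   7
DUP      7 7
DUP      7 7 7
PUSH 5   7 7 7 5
SUB      7 7 2
STORE 0  7 7
POP      7
POP      (empty)
LOAD 0   2
DUP      2 2
EQ       1
NEG      -1
NEG      1
PUSH -3  1 -3
SWAP     -3 1
PUSH -7  -3 1 -7
SWAP     -3 -7 1
MOD      -3 0
LOAD 0   -3 0 2
SUB      -3 -2
ADD      -5
LOAD 0   -5 2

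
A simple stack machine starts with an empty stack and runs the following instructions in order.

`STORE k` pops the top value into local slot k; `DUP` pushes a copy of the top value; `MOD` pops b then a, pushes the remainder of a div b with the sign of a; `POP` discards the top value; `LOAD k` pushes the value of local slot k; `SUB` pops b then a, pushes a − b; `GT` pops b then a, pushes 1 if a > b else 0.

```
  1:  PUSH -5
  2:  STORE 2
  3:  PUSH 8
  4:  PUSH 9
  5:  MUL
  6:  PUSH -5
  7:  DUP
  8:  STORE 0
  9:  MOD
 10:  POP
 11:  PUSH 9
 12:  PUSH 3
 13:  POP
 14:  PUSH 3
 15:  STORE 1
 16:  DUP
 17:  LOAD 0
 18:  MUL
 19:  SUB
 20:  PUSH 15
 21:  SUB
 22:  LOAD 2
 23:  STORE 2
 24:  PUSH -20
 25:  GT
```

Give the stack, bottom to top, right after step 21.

PUSH -5 → [-5]
STORE 2 → []
PUSH 8  → [8]
PUSH 9  → [8, 9]
MUL     → [72]
PUSH -5 → [72, -5]
DUP     → [72, -5, -5]
STORE 0 → [72, -5]
MOD     → [2]
POP     → []
PUSH 9  → [9]
PUSH 3  → [9, 3]
POP     → [9]
PUSH 3  → [9, 3]
STORE 1 → [9]
DUP     → [9, 9]
LOAD 0  → [9, 9, -5]
MUL     → [9, -45]
SUB     → [54]
PUSH 15 → [54, 15]
SUB     → [39]

[39]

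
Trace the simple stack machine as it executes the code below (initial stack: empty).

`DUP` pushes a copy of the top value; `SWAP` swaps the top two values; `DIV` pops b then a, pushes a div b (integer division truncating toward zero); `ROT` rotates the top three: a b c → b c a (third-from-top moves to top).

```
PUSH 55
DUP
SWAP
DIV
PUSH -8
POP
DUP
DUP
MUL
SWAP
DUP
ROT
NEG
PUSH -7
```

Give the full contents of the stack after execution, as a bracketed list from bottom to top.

PUSH 55 -> 55
DUP     -> 55 55
SWAP    -> 55 55
DIV     -> 1
PUSH -8 -> 1 -8
POP     -> 1
DUP     -> 1 1
DUP     -> 1 1 1
MUL     -> 1 1
SWAP    -> 1 1
DUP     -> 1 1 1
ROT     -> 1 1 1
NEG     -> 1 1 -1
PUSH -7 -> 1 1 -1 -7

[1, 1, -1, -7]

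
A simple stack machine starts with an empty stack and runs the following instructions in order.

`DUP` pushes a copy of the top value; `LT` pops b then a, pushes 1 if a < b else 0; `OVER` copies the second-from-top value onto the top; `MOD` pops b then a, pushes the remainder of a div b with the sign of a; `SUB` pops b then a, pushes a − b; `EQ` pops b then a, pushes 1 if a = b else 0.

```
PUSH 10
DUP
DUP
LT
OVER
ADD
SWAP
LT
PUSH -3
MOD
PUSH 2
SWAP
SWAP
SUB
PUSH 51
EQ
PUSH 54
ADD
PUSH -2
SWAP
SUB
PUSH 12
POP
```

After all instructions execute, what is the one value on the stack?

PUSH 10  [10]
DUP      [10, 10]
DUP      [10, 10, 10]
LT       [10, 0]
OVER     [10, 0, 10]
ADD      [10, 10]
SWAP     [10, 10]
LT       [0]
PUSH -3  [0, -3]
MOD      [0]
PUSH 2   [0, 2]
SWAP     [2, 0]
SWAP     [0, 2]
SUB      [-2]
PUSH 51  [-2, 51]
EQ       [0]
PUSH 54  [0, 54]
ADD      [54]
PUSH -2  [54, -2]
SWAP     [-2, 54]
SUB      [-56]
PUSH 12  [-56, 12]
POP      [-56]

-56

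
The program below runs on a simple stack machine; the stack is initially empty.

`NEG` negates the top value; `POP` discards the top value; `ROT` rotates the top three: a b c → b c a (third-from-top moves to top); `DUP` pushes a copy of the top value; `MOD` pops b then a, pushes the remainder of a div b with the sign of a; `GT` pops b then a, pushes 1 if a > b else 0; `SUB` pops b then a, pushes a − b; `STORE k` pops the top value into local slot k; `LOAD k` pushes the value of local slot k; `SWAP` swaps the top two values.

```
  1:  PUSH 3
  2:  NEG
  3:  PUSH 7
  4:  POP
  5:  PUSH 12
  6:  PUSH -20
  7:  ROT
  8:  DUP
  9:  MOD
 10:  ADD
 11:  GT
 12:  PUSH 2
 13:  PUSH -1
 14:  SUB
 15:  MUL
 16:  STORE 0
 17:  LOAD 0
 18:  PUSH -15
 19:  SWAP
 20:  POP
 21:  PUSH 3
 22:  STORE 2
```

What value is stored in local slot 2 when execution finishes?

PUSH 3    [3]
NEG       [-3]
PUSH 7    [-3, 7]
POP       [-3]
PUSH 12   [-3, 12]
PUSH -20  [-3, 12, -20]
ROT       [12, -20, -3]
DUP       [12, -20, -3, -3]
MOD       [12, -20, 0]
ADD       [12, -20]
GT        [1]
PUSH 2    [1, 2]
PUSH -1   [1, 2, -1]
SUB       [1, 3]
MUL       [3]
STORE 0   []
LOAD 0    [3]
PUSH -15  [3, -15]
SWAP      [-15, 3]
POP       [-15]
PUSH 3    [-15, 3]
STORE 2   [-15]

3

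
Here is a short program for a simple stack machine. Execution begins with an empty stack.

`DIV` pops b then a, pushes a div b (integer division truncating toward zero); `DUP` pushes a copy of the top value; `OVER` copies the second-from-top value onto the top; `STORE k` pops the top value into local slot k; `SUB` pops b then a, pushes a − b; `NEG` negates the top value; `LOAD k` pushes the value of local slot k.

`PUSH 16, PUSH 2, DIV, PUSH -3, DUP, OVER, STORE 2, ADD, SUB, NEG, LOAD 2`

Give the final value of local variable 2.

-3

PUSH 16 -> [16]
PUSH 2  -> [16, 2]
DIV     -> [8]
PUSH -3 -> [8, -3]
DUP     -> [8, -3, -3]
OVER    -> [8, -3, -3, -3]
STORE 2 -> [8, -3, -3]
ADD     -> [8, -6]
SUB     -> [14]
NEG     -> [-14]
LOAD 2  -> [-14, -3]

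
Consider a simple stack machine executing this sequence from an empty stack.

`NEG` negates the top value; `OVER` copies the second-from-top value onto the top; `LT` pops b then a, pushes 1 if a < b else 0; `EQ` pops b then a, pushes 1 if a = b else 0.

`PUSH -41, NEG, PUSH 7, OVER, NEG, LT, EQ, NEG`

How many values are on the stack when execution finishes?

PUSH -41  [-41]
NEG       [41]
PUSH 7    [41, 7]
OVER      [41, 7, 41]
NEG       [41, 7, -41]
LT        [41, 0]
EQ        [0]
NEG       [0]

1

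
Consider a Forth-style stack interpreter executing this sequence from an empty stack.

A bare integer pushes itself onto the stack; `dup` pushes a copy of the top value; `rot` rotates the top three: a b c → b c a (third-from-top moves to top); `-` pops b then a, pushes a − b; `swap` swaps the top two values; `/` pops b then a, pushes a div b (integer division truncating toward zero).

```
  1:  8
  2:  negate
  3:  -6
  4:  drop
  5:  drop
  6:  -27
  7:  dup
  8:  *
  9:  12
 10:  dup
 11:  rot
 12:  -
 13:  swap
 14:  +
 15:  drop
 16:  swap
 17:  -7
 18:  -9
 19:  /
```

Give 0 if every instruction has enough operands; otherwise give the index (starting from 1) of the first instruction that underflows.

16

8      → 8
negate → -8
-6     → -8 -6
drop   → -8
drop   → (empty)
-27    → -27
dup    → -27 -27
*      → 729
12     → 729 12
dup    → 729 12 12
rot    → 12 12 729
-      → 12 -717
swap   → -717 12
+      → -705
drop   → (empty)
swap  — needs 2 operands, stack has 0 → underflow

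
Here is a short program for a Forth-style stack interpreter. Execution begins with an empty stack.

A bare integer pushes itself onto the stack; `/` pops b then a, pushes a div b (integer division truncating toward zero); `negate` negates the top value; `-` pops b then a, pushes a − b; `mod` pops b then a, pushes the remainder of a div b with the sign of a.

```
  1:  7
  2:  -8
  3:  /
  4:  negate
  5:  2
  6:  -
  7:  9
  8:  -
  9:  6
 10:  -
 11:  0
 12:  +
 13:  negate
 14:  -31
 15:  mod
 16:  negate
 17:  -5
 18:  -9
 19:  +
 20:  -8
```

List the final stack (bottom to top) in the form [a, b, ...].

[-17, -14, -8]

7       [7]
-8      [7, -8]
/       [0]
negate  [0]
2       [0, 2]
-       [-2]
9       [-2, 9]
-       [-11]
6       [-11, 6]
-       [-17]
0       [-17, 0]
+       [-17]
negate  [17]
-31     [17, -31]
mod     [17]
negate  [-17]
-5      [-17, -5]
-9      [-17, -5, -9]
+       [-17, -14]
-8      [-17, -14, -8]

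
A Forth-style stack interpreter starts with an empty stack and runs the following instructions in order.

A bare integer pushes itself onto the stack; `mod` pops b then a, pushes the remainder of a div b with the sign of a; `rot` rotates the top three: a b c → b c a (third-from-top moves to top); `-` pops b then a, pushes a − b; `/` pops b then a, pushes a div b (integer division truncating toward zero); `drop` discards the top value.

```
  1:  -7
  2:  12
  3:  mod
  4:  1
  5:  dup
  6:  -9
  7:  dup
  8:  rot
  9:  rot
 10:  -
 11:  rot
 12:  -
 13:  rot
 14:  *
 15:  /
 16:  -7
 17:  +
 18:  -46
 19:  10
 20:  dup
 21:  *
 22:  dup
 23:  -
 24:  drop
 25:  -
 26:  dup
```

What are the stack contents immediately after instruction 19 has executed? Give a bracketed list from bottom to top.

[-7, -46, 10]

-7  → -7
12  → -7 12
mod → -7
1   → -7 1
dup → -7 1 1
-9  → -7 1 1 -9
dup → -7 1 1 -9 -9
rot → -7 1 -9 -9 1
rot → -7 1 -9 1 -9
-   → -7 1 -9 10
rot → -7 -9 10 1
-   → -7 -9 9
rot → -9 9 -7
*   → -9 -63
/   → 0
-7  → 0 -7
+   → -7
-46 → -7 -46
10  → -7 -46 10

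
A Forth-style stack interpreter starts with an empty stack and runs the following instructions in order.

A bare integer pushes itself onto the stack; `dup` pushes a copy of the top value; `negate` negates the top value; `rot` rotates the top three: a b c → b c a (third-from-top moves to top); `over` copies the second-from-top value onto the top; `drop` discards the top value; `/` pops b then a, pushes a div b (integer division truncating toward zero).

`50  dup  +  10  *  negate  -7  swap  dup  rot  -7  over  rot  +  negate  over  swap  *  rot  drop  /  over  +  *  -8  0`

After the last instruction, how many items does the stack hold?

50     -> [50]
dup    -> [50, 50]
+      -> [100]
10     -> [100, 10]
*      -> [1000]
negate -> [-1000]
-7     -> [-1000, -7]
swap   -> [-7, -1000]
dup    -> [-7, -1000, -1000]
rot    -> [-1000, -1000, -7]
-7     -> [-1000, -1000, -7, -7]
over   -> [-1000, -1000, -7, -7, -7]
rot    -> [-1000, -1000, -7, -7, -7]
+      -> [-1000, -1000, -7, -14]
negate -> [-1000, -1000, -7, 14]
over   -> [-1000, -1000, -7, 14, -7]
swap   -> [-1000, -1000, -7, -7, 14]
*      -> [-1000, -1000, -7, -98]
rot    -> [-1000, -7, -98, -1000]
drop   -> [-1000, -7, -98]
/      -> [-1000, 0]
over   -> [-1000, 0, -1000]
+      -> [-1000, -1000]
*      -> [1000000]
-8     -> [1000000, -8]
0      -> [1000000, -8, 0]

3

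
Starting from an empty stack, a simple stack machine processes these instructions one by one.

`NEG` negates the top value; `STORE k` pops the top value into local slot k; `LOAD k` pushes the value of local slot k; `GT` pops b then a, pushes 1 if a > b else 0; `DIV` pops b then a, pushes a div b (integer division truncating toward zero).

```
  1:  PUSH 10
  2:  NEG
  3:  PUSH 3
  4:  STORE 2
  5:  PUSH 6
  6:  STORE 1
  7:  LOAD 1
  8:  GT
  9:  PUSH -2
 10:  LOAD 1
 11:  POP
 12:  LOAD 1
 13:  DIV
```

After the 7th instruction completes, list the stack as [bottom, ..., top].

[-10, 6]

PUSH 10 -> 10
NEG     -> -10
PUSH 3  -> -10 3
STORE 2 -> -10
PUSH 6  -> -10 6
STORE 1 -> -10
LOAD 1  -> -10 6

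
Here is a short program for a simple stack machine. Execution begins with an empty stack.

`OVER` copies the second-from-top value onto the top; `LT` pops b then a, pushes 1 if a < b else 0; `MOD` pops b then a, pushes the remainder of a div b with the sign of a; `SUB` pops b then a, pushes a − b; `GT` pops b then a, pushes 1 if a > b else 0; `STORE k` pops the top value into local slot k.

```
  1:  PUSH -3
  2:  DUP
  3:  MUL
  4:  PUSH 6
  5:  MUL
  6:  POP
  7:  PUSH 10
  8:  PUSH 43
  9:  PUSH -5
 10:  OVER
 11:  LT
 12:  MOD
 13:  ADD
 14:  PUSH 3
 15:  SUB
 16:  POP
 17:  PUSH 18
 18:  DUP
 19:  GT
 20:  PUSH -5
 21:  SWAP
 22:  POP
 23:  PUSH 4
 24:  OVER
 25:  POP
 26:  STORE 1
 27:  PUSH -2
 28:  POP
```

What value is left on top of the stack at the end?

-5

PUSH -3  -3
DUP      -3 -3
MUL      9
PUSH 6   9 6
MUL      54
POP      (empty)
PUSH 10  10
PUSH 43  10 43
PUSH -5  10 43 -5
OVER     10 43 -5 43
LT       10 43 1
MOD      10 0
ADD      10
PUSH 3   10 3
SUB      7
POP      (empty)
PUSH 18  18
DUP      18 18
GT       0
PUSH -5  0 -5
SWAP     -5 0
POP      -5
PUSH 4   -5 4
OVER     -5 4 -5
POP      -5 4
STORE 1  -5
PUSH -2  -5 -2
POP      -5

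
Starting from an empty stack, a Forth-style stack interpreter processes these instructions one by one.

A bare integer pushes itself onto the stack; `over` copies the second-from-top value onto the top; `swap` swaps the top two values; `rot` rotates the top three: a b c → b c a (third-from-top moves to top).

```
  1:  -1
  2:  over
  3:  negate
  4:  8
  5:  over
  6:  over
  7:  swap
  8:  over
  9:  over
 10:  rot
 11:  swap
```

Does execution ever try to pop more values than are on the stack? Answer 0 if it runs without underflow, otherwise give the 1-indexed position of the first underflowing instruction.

-1  -1
over  — needs 2 operands, stack has 1 → underflow

2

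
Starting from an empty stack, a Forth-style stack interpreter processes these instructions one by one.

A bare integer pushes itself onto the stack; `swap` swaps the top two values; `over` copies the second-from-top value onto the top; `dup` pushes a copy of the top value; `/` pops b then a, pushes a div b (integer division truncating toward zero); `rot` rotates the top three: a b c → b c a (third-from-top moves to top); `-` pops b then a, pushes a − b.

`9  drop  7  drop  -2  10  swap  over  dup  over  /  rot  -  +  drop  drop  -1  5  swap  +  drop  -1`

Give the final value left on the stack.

9    → 9
drop → (empty)
7    → 7
drop → (empty)
-2   → -2
10   → -2 10
swap → 10 -2
over → 10 -2 10
dup  → 10 -2 10 10
over → 10 -2 10 10 10
/    → 10 -2 10 1
rot  → 10 10 1 -2
-    → 10 10 3
+    → 10 13
drop → 10
drop → (empty)
-1   → -1
5    → -1 5
swap → 5 -1
+    → 4
drop → (empty)
-1   → -1

-1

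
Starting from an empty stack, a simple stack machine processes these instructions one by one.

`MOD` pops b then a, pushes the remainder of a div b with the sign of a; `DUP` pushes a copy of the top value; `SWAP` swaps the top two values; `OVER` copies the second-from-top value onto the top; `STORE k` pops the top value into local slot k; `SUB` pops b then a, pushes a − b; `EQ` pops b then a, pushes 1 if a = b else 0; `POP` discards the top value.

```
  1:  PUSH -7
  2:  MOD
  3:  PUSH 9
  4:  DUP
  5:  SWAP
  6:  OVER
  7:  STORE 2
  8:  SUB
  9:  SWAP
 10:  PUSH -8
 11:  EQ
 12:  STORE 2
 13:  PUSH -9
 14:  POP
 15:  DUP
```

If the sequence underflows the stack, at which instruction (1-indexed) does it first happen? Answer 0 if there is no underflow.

PUSH -7 : [-7]
MOD  — needs 2 operands, stack has 1 → underflow

2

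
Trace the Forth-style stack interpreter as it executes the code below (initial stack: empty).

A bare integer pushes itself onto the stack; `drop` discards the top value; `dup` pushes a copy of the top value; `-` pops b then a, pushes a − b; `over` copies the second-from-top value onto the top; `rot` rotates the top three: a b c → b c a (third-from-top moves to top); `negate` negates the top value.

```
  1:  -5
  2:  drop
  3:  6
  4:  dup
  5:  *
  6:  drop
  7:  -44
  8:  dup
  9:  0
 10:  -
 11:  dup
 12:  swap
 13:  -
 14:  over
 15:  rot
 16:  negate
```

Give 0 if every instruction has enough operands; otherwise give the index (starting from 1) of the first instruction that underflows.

-5     -> [-5]
drop   -> []
6      -> [6]
dup    -> [6, 6]
*      -> [36]
drop   -> []
-44    -> [-44]
dup    -> [-44, -44]
0      -> [-44, -44, 0]
-      -> [-44, -44]
dup    -> [-44, -44, -44]
swap   -> [-44, -44, -44]
-      -> [-44, 0]
over   -> [-44, 0, -44]
rot    -> [0, -44, -44]
negate -> [0, -44, 44]

0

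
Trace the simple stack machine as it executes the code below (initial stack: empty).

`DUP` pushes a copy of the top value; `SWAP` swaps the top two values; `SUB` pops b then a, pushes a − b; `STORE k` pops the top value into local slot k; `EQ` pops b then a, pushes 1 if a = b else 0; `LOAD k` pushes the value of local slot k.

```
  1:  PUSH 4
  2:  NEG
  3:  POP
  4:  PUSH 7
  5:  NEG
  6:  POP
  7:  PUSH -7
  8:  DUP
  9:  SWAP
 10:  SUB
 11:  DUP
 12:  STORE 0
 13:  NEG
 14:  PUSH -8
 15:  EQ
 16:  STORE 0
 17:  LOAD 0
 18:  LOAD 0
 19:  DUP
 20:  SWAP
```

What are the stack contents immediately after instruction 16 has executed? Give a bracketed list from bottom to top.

[]

PUSH 4  → [4]
NEG     → [-4]
POP     → []
PUSH 7  → [7]
NEG     → [-7]
POP     → []
PUSH -7 → [-7]
DUP     → [-7, -7]
SWAP    → [-7, -7]
SUB     → [0]
DUP     → [0, 0]
STORE 0 → [0]
NEG     → [0]
PUSH -8 → [0, -8]
EQ      → [0]
STORE 0 → []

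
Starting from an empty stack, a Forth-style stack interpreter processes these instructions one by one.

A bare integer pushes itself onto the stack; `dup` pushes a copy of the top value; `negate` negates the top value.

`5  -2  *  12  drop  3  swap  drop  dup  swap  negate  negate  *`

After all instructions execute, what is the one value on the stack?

5       5
-2      5 -2
*       -10
12      -10 12
drop    -10
3       -10 3
swap    3 -10
drop    3
dup     3 3
swap    3 3
negate  3 -3
negate  3 3
*       9

9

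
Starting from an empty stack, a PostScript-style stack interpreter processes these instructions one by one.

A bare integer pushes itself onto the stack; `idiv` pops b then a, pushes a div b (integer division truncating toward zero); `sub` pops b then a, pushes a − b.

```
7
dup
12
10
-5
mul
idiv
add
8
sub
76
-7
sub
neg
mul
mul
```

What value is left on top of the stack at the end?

581

7     [7]
dup   [7, 7]
12    [7, 7, 12]
10    [7, 7, 12, 10]
-5    [7, 7, 12, 10, -5]
mul   [7, 7, 12, -50]
idiv  [7, 7, 0]
add   [7, 7]
8     [7, 7, 8]
sub   [7, -1]
76    [7, -1, 76]
-7    [7, -1, 76, -7]
sub   [7, -1, 83]
neg   [7, -1, -83]
mul   [7, 83]
mul   [581]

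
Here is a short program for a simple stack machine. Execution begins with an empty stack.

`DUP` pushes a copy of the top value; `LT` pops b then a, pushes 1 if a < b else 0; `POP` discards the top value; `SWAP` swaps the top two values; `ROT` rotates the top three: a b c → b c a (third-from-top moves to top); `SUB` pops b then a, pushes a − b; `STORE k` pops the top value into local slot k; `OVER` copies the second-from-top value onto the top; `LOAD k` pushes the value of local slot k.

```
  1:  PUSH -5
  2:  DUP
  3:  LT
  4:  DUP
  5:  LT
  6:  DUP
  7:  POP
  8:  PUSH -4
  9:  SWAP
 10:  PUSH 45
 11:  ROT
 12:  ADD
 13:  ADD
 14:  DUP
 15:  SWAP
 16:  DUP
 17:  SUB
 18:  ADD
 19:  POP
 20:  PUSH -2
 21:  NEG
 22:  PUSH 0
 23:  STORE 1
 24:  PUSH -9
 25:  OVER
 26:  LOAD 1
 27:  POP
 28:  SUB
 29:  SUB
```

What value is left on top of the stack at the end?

13

PUSH -5 : [-5]
DUP     : [-5, -5]
LT      : [0]
DUP     : [0, 0]
LT      : [0]
DUP     : [0, 0]
POP     : [0]
PUSH -4 : [0, -4]
SWAP    : [-4, 0]
PUSH 45 : [-4, 0, 45]
ROT     : [0, 45, -4]
ADD     : [0, 41]
ADD     : [41]
DUP     : [41, 41]
SWAP    : [41, 41]
DUP     : [41, 41, 41]
SUB     : [41, 0]
ADD     : [41]
POP     : []
PUSH -2 : [-2]
NEG     : [2]
PUSH 0  : [2, 0]
STORE 1 : [2]
PUSH -9 : [2, -9]
OVER    : [2, -9, 2]
LOAD 1  : [2, -9, 2, 0]
POP     : [2, -9, 2]
SUB     : [2, -11]
SUB     : [13]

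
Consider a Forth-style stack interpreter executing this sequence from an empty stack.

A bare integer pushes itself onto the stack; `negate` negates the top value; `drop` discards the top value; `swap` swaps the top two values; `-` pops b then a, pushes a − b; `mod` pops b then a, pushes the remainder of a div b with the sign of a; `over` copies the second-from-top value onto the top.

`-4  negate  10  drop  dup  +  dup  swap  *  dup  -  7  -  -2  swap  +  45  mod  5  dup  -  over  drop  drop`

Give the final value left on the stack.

-4      -4
negate  4
10      4 10
drop    4
dup     4 4
+       8
dup     8 8
swap    8 8
*       64
dup     64 64
-       0
7       0 7
-       -7
-2      -7 -2
swap    -2 -7
+       -9
45      -9 45
mod     -9
5       -9 5
dup     -9 5 5
-       -9 0
over    -9 0 -9
drop    -9 0
drop    -9

-9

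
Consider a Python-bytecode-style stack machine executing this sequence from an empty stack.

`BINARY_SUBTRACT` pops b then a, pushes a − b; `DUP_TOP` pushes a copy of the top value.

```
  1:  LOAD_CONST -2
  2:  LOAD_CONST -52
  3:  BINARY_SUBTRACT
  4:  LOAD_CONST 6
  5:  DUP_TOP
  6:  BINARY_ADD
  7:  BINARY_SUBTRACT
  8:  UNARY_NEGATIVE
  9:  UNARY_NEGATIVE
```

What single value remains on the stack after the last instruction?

38

LOAD_CONST -2   : [-2]
LOAD_CONST -52  : [-2, -52]
BINARY_SUBTRACT : [50]
LOAD_CONST 6    : [50, 6]
DUP_TOP         : [50, 6, 6]
BINARY_ADD      : [50, 12]
BINARY_SUBTRACT : [38]
UNARY_NEGATIVE  : [-38]
UNARY_NEGATIVE  : [38]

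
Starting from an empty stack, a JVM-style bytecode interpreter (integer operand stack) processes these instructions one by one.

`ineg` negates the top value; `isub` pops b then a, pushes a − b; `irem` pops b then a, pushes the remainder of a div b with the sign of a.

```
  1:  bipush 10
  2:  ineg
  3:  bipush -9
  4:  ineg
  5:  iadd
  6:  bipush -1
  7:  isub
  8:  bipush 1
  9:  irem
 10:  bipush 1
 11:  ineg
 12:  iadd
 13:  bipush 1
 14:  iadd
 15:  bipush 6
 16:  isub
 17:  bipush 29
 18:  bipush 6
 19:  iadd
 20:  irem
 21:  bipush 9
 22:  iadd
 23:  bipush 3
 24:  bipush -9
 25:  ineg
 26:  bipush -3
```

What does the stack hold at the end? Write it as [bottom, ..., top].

[3, 3, 9, -3]

bipush 10 → 10
ineg      → -10
bipush -9 → -10 -9
ineg      → -10 9
iadd      → -1
bipush -1 → -1 -1
isub      → 0
bipush 1  → 0 1
irem      → 0
bipush 1  → 0 1
ineg      → 0 -1
iadd      → -1
bipush 1  → -1 1
iadd      → 0
bipush 6  → 0 6
isub      → -6
bipush 29 → -6 29
bipush 6  → -6 29 6
iadd      → -6 35
irem      → -6
bipush 9  → -6 9
iadd      → 3
bipush 3  → 3 3
bipush -9 → 3 3 -9
ineg      → 3 3 9
bipush -3 → 3 3 9 -3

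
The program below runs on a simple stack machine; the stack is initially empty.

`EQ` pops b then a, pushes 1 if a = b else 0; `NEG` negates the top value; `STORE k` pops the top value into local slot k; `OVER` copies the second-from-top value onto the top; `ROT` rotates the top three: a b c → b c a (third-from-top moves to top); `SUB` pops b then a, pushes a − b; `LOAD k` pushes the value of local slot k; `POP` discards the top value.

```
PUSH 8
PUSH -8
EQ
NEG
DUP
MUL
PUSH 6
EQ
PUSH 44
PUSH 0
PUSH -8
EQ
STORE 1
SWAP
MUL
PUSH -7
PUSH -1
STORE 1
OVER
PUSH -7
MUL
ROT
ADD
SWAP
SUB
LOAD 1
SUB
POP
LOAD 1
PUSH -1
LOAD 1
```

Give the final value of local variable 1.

PUSH 8   8
PUSH -8  8 -8
EQ       0
NEG      0
DUP      0 0
MUL      0
PUSH 6   0 6
EQ       0
PUSH 44  0 44
PUSH 0   0 44 0
PUSH -8  0 44 0 -8
EQ       0 44 0
STORE 1  0 44
SWAP     44 0
MUL      0
PUSH -7  0 -7
PUSH -1  0 -7 -1
STORE 1  0 -7
OVER     0 -7 0
PUSH -7  0 -7 0 -7
MUL      0 -7 0
ROT      -7 0 0
ADD      -7 0
SWAP     0 -7
SUB      7
LOAD 1   7 -1
SUB      8
POP      (empty)
LOAD 1   -1
PUSH -1  -1 -1
LOAD 1   -1 -1 -1

-1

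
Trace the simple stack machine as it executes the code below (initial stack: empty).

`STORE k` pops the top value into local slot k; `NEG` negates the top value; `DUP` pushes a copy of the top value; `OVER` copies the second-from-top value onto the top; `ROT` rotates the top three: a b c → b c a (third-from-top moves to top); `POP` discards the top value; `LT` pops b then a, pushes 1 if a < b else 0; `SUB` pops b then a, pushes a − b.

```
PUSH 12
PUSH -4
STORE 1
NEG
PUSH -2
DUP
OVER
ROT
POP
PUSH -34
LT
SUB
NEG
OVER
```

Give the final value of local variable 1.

PUSH 12   [12]
PUSH -4   [12, -4]
STORE 1   [12]
NEG       [-12]
PUSH -2   [-12, -2]
DUP       [-12, -2, -2]
OVER      [-12, -2, -2, -2]
ROT       [-12, -2, -2, -2]
POP       [-12, -2, -2]
PUSH -34  [-12, -2, -2, -34]
LT        [-12, -2, 0]
SUB       [-12, -2]
NEG       [-12, 2]
OVER      [-12, 2, -12]

-4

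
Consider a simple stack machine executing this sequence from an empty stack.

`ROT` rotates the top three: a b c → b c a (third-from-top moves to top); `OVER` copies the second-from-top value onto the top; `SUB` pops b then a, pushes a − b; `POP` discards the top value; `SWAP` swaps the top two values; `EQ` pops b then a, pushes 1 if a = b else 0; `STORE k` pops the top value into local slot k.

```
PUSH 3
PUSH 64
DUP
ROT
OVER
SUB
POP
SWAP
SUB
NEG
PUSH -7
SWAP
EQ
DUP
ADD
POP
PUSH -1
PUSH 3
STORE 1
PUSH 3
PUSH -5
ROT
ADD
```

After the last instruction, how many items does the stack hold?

PUSH 3  → [3]
PUSH 64 → [3, 64]
DUP     → [3, 64, 64]
ROT     → [64, 64, 3]
OVER    → [64, 64, 3, 64]
SUB     → [64, 64, -61]
POP     → [64, 64]
SWAP    → [64, 64]
SUB     → [0]
NEG     → [0]
PUSH -7 → [0, -7]
SWAP    → [-7, 0]
EQ      → [0]
DUP     → [0, 0]
ADD     → [0]
POP     → []
PUSH -1 → [-1]
PUSH 3  → [-1, 3]
STORE 1 → [-1]
PUSH 3  → [-1, 3]
PUSH -5 → [-1, 3, -5]
ROT     → [3, -5, -1]
ADD     → [3, -6]

2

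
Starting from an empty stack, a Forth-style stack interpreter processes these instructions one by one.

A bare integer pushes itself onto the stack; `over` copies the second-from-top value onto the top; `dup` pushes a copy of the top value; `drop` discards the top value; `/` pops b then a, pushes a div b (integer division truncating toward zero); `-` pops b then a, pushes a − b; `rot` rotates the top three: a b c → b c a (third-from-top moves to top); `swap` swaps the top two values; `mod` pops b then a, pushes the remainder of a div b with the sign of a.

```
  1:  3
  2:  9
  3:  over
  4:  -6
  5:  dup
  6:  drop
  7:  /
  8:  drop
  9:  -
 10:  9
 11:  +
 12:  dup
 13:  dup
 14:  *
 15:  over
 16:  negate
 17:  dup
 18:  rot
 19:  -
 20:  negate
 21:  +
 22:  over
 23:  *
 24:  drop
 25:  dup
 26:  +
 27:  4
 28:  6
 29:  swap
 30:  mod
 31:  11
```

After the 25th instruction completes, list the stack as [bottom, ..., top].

3      → 3
9      → 3 9
over   → 3 9 3
-6     → 3 9 3 -6
dup    → 3 9 3 -6 -6
drop   → 3 9 3 -6
/      → 3 9 0
drop   → 3 9
-      → -6
9      → -6 9
+      → 3
dup    → 3 3
dup    → 3 3 3
*      → 3 9
over   → 3 9 3
negate → 3 9 -3
dup    → 3 9 -3 -3
rot    → 3 -3 -3 9
-      → 3 -3 -12
negate → 3 -3 12
+      → 3 9
over   → 3 9 3
*      → 3 27
drop   → 3
dup    → 3 3

[3, 3]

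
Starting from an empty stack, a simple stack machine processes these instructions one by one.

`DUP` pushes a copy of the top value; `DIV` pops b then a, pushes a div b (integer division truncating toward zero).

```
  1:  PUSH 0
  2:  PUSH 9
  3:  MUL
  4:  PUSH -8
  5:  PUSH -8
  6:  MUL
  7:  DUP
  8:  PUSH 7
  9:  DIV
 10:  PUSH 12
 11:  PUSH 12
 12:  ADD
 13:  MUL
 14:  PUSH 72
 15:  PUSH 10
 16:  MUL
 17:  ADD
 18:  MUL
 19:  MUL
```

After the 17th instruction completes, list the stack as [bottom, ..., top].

[0, 64, 936]

PUSH 0  : [0]
PUSH 9  : [0, 9]
MUL     : [0]
PUSH -8 : [0, -8]
PUSH -8 : [0, -8, -8]
MUL     : [0, 64]
DUP     : [0, 64, 64]
PUSH 7  : [0, 64, 64, 7]
DIV     : [0, 64, 9]
PUSH 12 : [0, 64, 9, 12]
PUSH 12 : [0, 64, 9, 12, 12]
ADD     : [0, 64, 9, 24]
MUL     : [0, 64, 216]
PUSH 72 : [0, 64, 216, 72]
PUSH 10 : [0, 64, 216, 72, 10]
MUL     : [0, 64, 216, 720]
ADD     : [0, 64, 936]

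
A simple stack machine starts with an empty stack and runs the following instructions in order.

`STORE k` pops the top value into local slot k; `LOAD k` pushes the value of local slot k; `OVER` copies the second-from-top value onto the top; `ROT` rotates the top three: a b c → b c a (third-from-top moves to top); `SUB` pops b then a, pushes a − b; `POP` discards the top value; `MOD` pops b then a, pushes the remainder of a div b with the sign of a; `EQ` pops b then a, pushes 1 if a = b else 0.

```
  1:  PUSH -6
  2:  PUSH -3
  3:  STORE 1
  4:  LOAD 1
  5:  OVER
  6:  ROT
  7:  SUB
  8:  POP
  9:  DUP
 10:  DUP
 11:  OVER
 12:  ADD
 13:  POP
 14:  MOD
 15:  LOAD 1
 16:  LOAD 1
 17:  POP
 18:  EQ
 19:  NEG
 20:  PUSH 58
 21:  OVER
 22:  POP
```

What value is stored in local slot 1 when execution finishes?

-3

PUSH -6  -6
PUSH -3  -6 -3
STORE 1  -6
LOAD 1   -6 -3
OVER     -6 -3 -6
ROT      -3 -6 -6
SUB      -3 0
POP      -3
DUP      -3 -3
DUP      -3 -3 -3
OVER     -3 -3 -3 -3
ADD      -3 -3 -6
POP      -3 -3
MOD      0
LOAD 1   0 -3
LOAD 1   0 -3 -3
POP      0 -3
EQ       0
NEG      0
PUSH 58  0 58
OVER     0 58 0
POP      0 58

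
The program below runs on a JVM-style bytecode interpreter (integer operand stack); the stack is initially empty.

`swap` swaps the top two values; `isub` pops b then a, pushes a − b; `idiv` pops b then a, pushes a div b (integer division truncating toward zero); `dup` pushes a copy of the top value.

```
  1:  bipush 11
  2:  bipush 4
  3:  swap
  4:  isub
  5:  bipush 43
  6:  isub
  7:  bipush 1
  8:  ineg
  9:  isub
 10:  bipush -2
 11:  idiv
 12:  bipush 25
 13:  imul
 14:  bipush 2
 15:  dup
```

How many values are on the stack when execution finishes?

bipush 11 : 11
bipush 4  : 11 4
swap      : 4 11
isub      : -7
bipush 43 : -7 43
isub      : -50
bipush 1  : -50 1
ineg      : -50 -1
isub      : -49
bipush -2 : -49 -2
idiv      : 24
bipush 25 : 24 25
imul      : 600
bipush 2  : 600 2
dup       : 600 2 2

3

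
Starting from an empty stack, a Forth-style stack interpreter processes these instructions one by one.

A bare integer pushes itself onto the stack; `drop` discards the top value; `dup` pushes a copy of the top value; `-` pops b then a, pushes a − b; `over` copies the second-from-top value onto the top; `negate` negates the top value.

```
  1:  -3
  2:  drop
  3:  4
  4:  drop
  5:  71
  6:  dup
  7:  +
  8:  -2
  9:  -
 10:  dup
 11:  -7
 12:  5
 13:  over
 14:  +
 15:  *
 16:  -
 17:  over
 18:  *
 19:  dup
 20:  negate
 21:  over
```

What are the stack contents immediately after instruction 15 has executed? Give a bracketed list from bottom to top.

[144, 144, 14]

-3   -> [-3]
drop -> []
4    -> [4]
drop -> []
71   -> [71]
dup  -> [71, 71]
+    -> [142]
-2   -> [142, -2]
-    -> [144]
dup  -> [144, 144]
-7   -> [144, 144, -7]
5    -> [144, 144, -7, 5]
over -> [144, 144, -7, 5, -7]
+    -> [144, 144, -7, -2]
*    -> [144, 144, 14]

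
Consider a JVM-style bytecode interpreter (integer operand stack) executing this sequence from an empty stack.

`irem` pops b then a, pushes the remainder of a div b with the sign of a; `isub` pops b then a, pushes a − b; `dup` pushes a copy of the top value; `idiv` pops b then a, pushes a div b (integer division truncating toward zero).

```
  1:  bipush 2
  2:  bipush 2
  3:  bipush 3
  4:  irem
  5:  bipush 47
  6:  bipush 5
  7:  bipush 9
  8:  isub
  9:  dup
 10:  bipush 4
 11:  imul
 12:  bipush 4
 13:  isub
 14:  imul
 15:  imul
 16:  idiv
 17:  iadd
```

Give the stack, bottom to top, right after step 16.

[2, 0]

bipush 2  : [2]
bipush 2  : [2, 2]
bipush 3  : [2, 2, 3]
irem      : [2, 2]
bipush 47 : [2, 2, 47]
bipush 5  : [2, 2, 47, 5]
bipush 9  : [2, 2, 47, 5, 9]
isub      : [2, 2, 47, -4]
dup       : [2, 2, 47, -4, -4]
bipush 4  : [2, 2, 47, -4, -4, 4]
imul      : [2, 2, 47, -4, -16]
bipush 4  : [2, 2, 47, -4, -16, 4]
isub      : [2, 2, 47, -4, -20]
imul      : [2, 2, 47, 80]
imul      : [2, 2, 3760]
idiv      : [2, 0]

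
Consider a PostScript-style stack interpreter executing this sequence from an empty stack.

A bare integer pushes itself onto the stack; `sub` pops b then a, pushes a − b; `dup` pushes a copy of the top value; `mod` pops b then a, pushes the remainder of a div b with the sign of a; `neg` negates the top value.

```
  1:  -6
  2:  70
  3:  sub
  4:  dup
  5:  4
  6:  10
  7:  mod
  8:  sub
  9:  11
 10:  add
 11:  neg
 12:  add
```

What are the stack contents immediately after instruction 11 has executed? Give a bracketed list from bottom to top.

[-76, 69]

-6  : -6
70  : -6 70
sub : -76
dup : -76 -76
4   : -76 -76 4
10  : -76 -76 4 10
mod : -76 -76 4
sub : -76 -80
11  : -76 -80 11
add : -76 -69
neg : -76 69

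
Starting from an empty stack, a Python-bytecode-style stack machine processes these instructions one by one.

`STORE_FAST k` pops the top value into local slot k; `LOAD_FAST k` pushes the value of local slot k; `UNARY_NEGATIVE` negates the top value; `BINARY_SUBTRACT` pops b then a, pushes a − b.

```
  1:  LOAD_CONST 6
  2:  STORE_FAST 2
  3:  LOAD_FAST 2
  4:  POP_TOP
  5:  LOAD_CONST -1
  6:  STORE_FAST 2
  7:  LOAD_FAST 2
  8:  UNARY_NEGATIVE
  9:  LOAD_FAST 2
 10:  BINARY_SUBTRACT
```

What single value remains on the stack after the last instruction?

2

LOAD_CONST 6    : 6
STORE_FAST 2    : (empty)
LOAD_FAST 2     : 6
POP_TOP         : (empty)
LOAD_CONST -1   : -1
STORE_FAST 2    : (empty)
LOAD_FAST 2     : -1
UNARY_NEGATIVE  : 1
LOAD_FAST 2     : 1 -1
BINARY_SUBTRACT : 2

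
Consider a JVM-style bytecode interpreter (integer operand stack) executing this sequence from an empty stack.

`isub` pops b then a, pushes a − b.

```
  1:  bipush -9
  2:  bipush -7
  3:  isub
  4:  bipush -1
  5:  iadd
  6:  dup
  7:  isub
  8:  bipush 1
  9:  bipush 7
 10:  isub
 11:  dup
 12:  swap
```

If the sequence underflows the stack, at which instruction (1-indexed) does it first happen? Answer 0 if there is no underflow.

0

bipush -9  -9
bipush -7  -9 -7
isub       -2
bipush -1  -2 -1
iadd       -3
dup        -3 -3
isub       0
bipush 1   0 1
bipush 7   0 1 7
isub       0 -6
dup        0 -6 -6
swap       0 -6 -6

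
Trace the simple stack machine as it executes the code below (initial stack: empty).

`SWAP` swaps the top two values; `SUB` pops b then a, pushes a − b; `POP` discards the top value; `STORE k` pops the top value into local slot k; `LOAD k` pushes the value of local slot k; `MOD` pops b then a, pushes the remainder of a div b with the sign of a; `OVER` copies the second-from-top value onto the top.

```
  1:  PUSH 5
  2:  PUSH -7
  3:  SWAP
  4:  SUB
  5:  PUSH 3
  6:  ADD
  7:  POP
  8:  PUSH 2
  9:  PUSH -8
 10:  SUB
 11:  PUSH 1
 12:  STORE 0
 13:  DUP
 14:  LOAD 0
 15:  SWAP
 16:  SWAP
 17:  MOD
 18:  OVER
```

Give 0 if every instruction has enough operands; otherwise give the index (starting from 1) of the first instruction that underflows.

PUSH 5  : 5
PUSH -7 : 5 -7
SWAP    : -7 5
SUB     : -12
PUSH 3  : -12 3
ADD     : -9
POP     : (empty)
PUSH 2  : 2
PUSH -8 : 2 -8
SUB     : 10
PUSH 1  : 10 1
STORE 0 : 10
DUP     : 10 10
LOAD 0  : 10 10 1
SWAP    : 10 1 10
SWAP    : 10 10 1
MOD     : 10 0
OVER    : 10 0 10

0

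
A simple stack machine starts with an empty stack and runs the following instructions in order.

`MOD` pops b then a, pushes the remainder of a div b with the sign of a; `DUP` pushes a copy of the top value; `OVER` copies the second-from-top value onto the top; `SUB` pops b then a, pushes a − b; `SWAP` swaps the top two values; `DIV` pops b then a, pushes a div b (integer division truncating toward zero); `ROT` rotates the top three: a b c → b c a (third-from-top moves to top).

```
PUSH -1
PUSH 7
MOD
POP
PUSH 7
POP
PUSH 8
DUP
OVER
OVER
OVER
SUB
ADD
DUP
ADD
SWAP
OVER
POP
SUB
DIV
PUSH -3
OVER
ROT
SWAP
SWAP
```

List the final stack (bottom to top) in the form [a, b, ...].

[-3, 1, 1]

PUSH -1  [-1]
PUSH 7   [-1, 7]
MOD      [-1]
POP      []
PUSH 7   [7]
POP      []
PUSH 8   [8]
DUP      [8, 8]
OVER     [8, 8, 8]
OVER     [8, 8, 8, 8]
OVER     [8, 8, 8, 8, 8]
SUB      [8, 8, 8, 0]
ADD      [8, 8, 8]
DUP      [8, 8, 8, 8]
ADD      [8, 8, 16]
SWAP     [8, 16, 8]
OVER     [8, 16, 8, 16]
POP      [8, 16, 8]
SUB      [8, 8]
DIV      [1]
PUSH -3  [1, -3]
OVER     [1, -3, 1]
ROT      [-3, 1, 1]
SWAP     [-3, 1, 1]
SWAP     [-3, 1, 1]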